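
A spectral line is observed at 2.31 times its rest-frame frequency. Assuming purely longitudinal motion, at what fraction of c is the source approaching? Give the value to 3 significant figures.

β ≈ 0.684

f_obs/f_src = √((1+β)/(1−β)) = 2.31  ⇒  (1+β)/(1−β) = 5.3361
β = |1 − D²|/(1 + D²) = |1 − 5.3361|/(1 + 5.3361) = 0.684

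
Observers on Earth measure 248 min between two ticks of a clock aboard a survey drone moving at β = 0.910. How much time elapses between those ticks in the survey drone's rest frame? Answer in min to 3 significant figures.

γ = 1/√(1 − 0.910²) = 2.4119
Proper time: τ₀ = Δt/γ = 248/2.4119 = 103 min

τ₀ ≈ 103 min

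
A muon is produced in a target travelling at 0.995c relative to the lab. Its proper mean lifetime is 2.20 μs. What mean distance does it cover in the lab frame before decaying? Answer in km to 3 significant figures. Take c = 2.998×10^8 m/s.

d ≈ 6.57 km

γ = 1/√(1 − 0.995²) = 10.013
Dilated lifetime: Δt = γτ₀ = 10.013 × 2.20 μs = 22.028 μs
d = vΔt = 0.995c × 22.028 μs = 2.9830×10^8 m/s × 2.2028×10^-5 s = 6.57 km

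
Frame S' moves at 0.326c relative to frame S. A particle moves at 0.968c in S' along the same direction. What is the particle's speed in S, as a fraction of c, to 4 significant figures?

Relativistic velocity addition: u = (u' + v)/(1 + u'v/c²)
= (0.968 + 0.326)/(1 + 0.968×0.326) = 1.294/1.31557 = 0.9836

u ≈ 0.9836c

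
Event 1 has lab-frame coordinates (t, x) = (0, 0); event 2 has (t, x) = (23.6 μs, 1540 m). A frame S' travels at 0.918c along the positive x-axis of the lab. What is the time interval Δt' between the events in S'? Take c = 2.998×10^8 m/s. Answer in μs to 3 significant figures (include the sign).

Δt' ≈ 47.6 μs

γ = 1/√(1 − 0.918²) = 2.5216
Δt' = γ(Δt − vΔx/c²) = 2.5216 × (23.6 μs − 0.918×1540 m / (2.998×10^8 m/s))
= 2.5216 × (18.884 μs) = 47.6 μs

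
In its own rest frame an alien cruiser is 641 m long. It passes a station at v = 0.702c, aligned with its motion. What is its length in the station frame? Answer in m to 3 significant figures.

γ = 1/√(1 − 0.702²) = 1.4041
Length contraction: L = L₀/γ = 641/1.4041 = 457 m

L ≈ 457 m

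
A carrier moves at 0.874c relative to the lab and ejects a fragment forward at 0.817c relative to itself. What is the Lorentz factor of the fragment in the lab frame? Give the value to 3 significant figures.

γ ≈ 6.12

u_lab = (0.817 + 0.874)/(1 + 0.817×0.874) = 1.691/1.71406 = 0.986548
γ = 1/√(1 − 0.986548²) = 6.12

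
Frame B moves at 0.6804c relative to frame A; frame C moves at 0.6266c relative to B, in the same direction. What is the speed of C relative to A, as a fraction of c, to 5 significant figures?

Compose boost 2: (0.6266 + 0.6804)/(1 + 0.6266×0.6804) = 1.3070/1.426339 = 0.91633

u ≈ 0.91633c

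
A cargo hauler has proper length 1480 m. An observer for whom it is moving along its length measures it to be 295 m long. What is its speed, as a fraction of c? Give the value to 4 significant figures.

β ≈ 0.9799

γ = L₀/L = 1480/295 = 5.01695
β = √(1 − 1/γ²) = 0.9799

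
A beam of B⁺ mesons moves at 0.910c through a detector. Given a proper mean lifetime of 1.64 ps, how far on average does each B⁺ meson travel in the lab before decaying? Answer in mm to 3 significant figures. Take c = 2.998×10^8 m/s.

γ = 1/√(1 − 0.910²) = 2.4119
Dilated lifetime: Δt = γτ₀ = 2.4119 × 1.64 ps = 3.9555 ps
d = vΔt = 0.910c × 3.9555 ps = 2.7282×10^8 m/s × 3.9555×10^-12 s = 1.08 mm

d ≈ 1.08 mm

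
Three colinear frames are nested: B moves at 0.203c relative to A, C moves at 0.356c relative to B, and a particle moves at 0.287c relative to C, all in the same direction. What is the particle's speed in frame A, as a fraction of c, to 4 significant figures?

Compose boost 2: (0.356 + 0.203)/(1 + 0.356×0.203) = 0.5590/1.07227 = 0.521325
Compose boost 3: (0.287 + 0.521325)/(1 + 0.287×0.521325) = 0.808325/1.14962 = 0.7031

u ≈ 0.7031c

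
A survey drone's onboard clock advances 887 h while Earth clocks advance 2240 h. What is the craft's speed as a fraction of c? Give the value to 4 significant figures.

β ≈ 0.9183

γ = Δt/τ₀ = 2240/887 = 2.52537
β = √(1 − 1/γ²) = √(1 − 1/2.52537²) = 0.9183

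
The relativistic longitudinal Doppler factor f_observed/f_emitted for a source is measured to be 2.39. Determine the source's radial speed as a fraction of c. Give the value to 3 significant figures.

β ≈ 0.702

f_obs/f_src = √((1+β)/(1−β)) = 2.39  ⇒  (1+β)/(1−β) = 5.7121
β = |1 − D²|/(1 + D²) = |1 − 5.7121|/(1 + 5.7121) = 0.702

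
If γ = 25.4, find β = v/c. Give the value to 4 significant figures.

β = √(1 − 1/γ²) = √(1 − 1/25.4²) = √(0.998450) = 0.9992

β ≈ 0.9992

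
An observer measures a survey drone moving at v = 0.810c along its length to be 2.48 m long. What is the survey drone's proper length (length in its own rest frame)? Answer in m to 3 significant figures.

γ = 1/√(1 − 0.810²) = 1.7052
L₀ = γL = 1.7052 × 2.48 = 4.23 m

L₀ ≈ 4.23 m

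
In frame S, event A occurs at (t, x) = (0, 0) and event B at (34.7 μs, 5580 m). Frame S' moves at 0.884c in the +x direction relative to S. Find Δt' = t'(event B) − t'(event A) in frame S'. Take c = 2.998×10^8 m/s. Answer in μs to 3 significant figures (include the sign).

Δt' ≈ 39.0 μs

γ = 1/√(1 − 0.884²) = 2.1391
Δt' = γ(Δt − vΔx/c²) = 2.1391 × (34.7 μs − 0.884×5580 m / (2.998×10^8 m/s))
= 2.1391 × (18.247 μs) = 39.0 μs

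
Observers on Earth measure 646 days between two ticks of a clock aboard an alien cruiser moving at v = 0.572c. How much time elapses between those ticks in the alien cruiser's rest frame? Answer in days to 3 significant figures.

γ = 1/√(1 − 0.572²) = 1.2191
Proper time: τ₀ = Δt/γ = 646/1.2191 = 530 days

τ₀ ≈ 530 days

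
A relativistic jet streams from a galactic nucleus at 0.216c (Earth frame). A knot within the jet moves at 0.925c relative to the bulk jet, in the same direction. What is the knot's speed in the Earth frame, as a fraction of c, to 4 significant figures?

Relativistic velocity addition: u = (u' + v)/(1 + u'v/c²)
= (0.925 + 0.216)/(1 + 0.925×0.216) = 1.141/1.19980 = 0.9510

u ≈ 0.9510c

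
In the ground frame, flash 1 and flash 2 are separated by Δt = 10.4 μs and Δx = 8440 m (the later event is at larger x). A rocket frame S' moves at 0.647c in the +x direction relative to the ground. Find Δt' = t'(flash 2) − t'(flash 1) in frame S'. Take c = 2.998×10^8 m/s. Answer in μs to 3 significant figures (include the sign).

γ = 1/√(1 − 0.647²) = 1.3115
Δt' = γ(Δt − vΔx/c²) = 1.3115 × (10.4 μs − 0.647×8440 m / (2.998×10^8 m/s))
= 1.3115 × (-7.8144 μs) = -10.2 μs

Δt' ≈ -10.2 μs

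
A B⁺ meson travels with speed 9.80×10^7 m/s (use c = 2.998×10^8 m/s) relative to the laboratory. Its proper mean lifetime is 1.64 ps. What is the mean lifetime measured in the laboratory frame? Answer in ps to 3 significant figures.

β = v/c = 9.80×10^7 / 2.998×10^8 = 0.32688
γ = 1/√(1 − 0.32688²) = 1.0581
Time dilation: Δt = γτ₀ = 1.0581 × 1.64 ps = 1.74 ps

Δt ≈ 1.74 ps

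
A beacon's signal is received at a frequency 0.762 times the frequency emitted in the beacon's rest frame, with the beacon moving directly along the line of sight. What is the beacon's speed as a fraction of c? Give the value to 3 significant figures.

β ≈ 0.265

f_obs/f_src = √((1−β)/(1+β)) = 0.762  ⇒  (1−β)/(1+β) = 0.58064
β = |1 − D²|/(1 + D²) = |1 − 0.58064|/(1 + 0.58064) = 0.265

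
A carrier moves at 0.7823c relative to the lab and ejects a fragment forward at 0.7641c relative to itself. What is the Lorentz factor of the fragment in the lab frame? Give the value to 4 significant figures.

γ ≈ 3.976

u_lab = (0.7641 + 0.7823)/(1 + 0.7641×0.7823) = 1.5464/1.597755 = 0.9678578
γ = 1/√(1 − 0.9678578²) = 3.976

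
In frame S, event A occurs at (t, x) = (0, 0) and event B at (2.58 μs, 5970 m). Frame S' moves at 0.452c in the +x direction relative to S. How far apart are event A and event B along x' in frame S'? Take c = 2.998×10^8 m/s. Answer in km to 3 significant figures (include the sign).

Δx' ≈ 6.30 km

γ = 1/√(1 − 0.452²) = 1.1211
Δx' = γ(Δx − vΔt) = 1.1211 × (5970 m − 0.452×(2.998×10^8 m/s)×2.58×10^-6 s)
= 1.1211 × (5620.4 m) = 6.30 km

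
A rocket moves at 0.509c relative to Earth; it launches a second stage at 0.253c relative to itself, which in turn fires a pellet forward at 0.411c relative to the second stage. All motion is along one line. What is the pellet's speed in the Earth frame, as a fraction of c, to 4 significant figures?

u ≈ 0.8502c

Compose boost 2: (0.253 + 0.509)/(1 + 0.253×0.509) = 0.7620/1.12878 = 0.675067
Compose boost 3: (0.411 + 0.675067)/(1 + 0.411×0.675067) = 1.08607/1.27745 = 0.8502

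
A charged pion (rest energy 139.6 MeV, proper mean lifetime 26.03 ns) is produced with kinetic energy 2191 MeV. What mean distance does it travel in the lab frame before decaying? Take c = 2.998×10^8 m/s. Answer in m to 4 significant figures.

γ = 1 + K/(m₀c²) = 1 + 2191/139.6 = 16.6948
β = √(1 − 1/γ²) = 0.998204
Dilated lifetime: γτ₀ = 16.6948 × 26.03 ns = 434.567 ns
d = βc·γτ₀ = 0.998204 × (2.998×10^8 m/s) × 4.34567×10^-7 s = 130.0 m

d ≈ 130.0 m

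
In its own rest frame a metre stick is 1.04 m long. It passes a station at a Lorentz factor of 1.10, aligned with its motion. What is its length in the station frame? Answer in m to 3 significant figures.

γ = 1.10 (given)
Length contraction: L = L₀/γ = 1.04/1.10 = 0.945 m

L ≈ 0.945 m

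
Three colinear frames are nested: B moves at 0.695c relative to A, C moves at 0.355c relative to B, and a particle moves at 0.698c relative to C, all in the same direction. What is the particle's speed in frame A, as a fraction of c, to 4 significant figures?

Compose boost 2: (0.355 + 0.695)/(1 + 0.355×0.695) = 1.050/1.24673 = 0.842207
Compose boost 3: (0.698 + 0.842207)/(1 + 0.698×0.842207) = 1.54021/1.58786 = 0.9700

u ≈ 0.9700c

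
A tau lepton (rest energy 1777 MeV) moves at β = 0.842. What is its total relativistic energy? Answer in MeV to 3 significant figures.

γ = 1/√(1 − 0.842²) = 1.8536
E = γm₀c² = 1.8536 × 1777 MeV = 3290 MeV

E ≈ 3290 MeV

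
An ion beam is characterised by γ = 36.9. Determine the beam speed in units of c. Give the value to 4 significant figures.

β ≈ 0.9996

β = √(1 − 1/γ²) = √(1 − 1/36.9²) = √(0.999266) = 0.9996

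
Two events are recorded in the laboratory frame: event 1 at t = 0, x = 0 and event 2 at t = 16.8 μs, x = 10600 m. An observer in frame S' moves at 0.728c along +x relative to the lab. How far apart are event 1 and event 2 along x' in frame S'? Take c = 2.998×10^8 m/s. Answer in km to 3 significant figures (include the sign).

Δx' ≈ 10.1 km

γ = 1/√(1 − 0.728²) = 1.4586
Δx' = γ(Δx − vΔt) = 1.4586 × (10600 m − 0.728×(2.998×10^8 m/s)×16.8×10^-6 s)
= 1.4586 × (6933.3 m) = 10.1 km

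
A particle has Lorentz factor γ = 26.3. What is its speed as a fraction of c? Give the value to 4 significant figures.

β = √(1 − 1/γ²) = √(1 − 1/26.3²) = √(0.998554) = 0.9993

β ≈ 0.9993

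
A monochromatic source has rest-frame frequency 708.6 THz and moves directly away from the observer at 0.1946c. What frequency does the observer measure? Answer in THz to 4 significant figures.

f_obs ≈ 581.8 THz

Relativistic Doppler: f_obs = f_src √((1−β)/(1+β))
= 708.6 × √(0.805400/1.19460) = 708.6 × 0.821097 = 581.8 THz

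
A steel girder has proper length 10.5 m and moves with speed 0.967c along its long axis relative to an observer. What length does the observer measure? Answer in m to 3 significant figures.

γ = 1/√(1 − 0.967²) = 3.9250
Length contraction: L = L₀/γ = 10.5/3.9250 = 2.68 m

L ≈ 2.68 m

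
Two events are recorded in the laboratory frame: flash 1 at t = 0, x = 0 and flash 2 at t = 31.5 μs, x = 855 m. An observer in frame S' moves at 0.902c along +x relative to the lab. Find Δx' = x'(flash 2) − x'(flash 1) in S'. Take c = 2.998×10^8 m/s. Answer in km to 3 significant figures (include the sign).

γ = 1/√(1 − 0.902²) = 2.3162
Δx' = γ(Δx − vΔt) = 2.3162 × (855 m − 0.902×(2.998×10^8 m/s)×31.5×10^-6 s)
= 2.3162 × (-7663.2 m) = -17.7 km

Δx' ≈ -17.7 km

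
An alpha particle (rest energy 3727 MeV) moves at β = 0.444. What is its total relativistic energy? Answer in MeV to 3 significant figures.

γ = 1/√(1 − 0.444²) = 1.1160
E = γm₀c² = 1.1160 × 3727 MeV = 4160 MeV

E ≈ 4160 MeV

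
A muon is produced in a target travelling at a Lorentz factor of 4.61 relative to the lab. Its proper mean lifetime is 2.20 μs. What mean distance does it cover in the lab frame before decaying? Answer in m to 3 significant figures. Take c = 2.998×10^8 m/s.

β = √(1 − 1/γ²) = √(1 − 1/4.61²) = 0.97619
Dilated lifetime: Δt = γτ₀ = 4.61 × 2.20 μs = 10.142 μs
d = vΔt = 0.97619c × 10.142 μs = 2.9266×10^8 m/s × 1.0142×10^-5 s = 2970 m

d ≈ 2970 m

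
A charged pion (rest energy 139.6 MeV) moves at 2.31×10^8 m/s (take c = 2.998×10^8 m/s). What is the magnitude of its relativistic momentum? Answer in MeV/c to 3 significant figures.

p ≈ 169 MeV/c

β = v/c = 2.31×10^8 / 2.998×10^8 = 0.77051
γ = 1/√(1 − 0.77051²) = 1.5688
p = γβm₀c = 1.5688 × 0.77051 × 139.6 MeV/c = 169 MeV/c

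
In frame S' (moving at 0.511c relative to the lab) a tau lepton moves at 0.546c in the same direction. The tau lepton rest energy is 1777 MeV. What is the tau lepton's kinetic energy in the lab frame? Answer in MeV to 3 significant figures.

u_lab = (0.546 + 0.511)/(1 + 0.546×0.511) = 0.826423
γ = 1/√(1 − 0.826423²) = 1.7760
K = (γ − 1)m₀c² = (1.7760 − 1) × 1777 = 0.77604 × 1777 = 1380 MeV

K ≈ 1380 MeV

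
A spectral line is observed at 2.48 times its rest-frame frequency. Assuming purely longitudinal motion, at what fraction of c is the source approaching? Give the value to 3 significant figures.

β ≈ 0.720

f_obs/f_src = √((1+β)/(1−β)) = 2.48  ⇒  (1+β)/(1−β) = 6.1504
β = |1 − D²|/(1 + D²) = |1 − 6.1504|/(1 + 6.1504) = 0.720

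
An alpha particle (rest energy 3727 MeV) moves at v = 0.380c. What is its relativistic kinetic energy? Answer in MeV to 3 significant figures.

K ≈ 302 MeV

γ = 1/√(1 − 0.380²) = 1.0811
K = (γ − 1)m₀c² = (1.0811 − 1) × 3727 MeV = 0.081097 × 3727 MeV = 302 MeV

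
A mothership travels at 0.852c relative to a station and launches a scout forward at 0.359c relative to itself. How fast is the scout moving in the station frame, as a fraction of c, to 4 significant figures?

u ≈ 0.9274c

Compose boost 2: (0.359 + 0.852)/(1 + 0.359×0.852) = 1.211/1.30587 = 0.9274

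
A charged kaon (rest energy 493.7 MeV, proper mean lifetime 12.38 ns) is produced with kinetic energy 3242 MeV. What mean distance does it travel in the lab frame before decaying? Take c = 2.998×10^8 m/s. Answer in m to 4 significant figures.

γ = 1 + K/(m₀c²) = 1 + 3242/493.7 = 7.56674
β = √(1 − 1/γ²) = 0.991229
Dilated lifetime: γτ₀ = 7.56674 × 12.38 ns = 93.6763 ns
d = βc·γτ₀ = 0.991229 × (2.998×10^8 m/s) × 9.36763×10^-8 s = 27.84 m

d ≈ 27.84 m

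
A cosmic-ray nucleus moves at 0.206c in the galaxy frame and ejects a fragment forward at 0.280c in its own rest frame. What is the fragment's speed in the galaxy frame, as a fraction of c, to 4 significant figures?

u ≈ 0.4595c

Compose boost 2: (0.280 + 0.206)/(1 + 0.280×0.206) = 0.4860/1.05768 = 0.4595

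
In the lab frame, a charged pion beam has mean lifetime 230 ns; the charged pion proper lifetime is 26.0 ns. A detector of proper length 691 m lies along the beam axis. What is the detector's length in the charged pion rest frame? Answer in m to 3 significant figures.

L ≈ 78.1 m

Time dilation ⇒ γ = Δt/τ₀ = 230/26.0 = 8.8462
Length contraction: L = L₀/γ = 691/8.8462 = 78.1 m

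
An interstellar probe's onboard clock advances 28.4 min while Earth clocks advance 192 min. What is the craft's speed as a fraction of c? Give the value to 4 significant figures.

β ≈ 0.9890

γ = Δt/τ₀ = 192/28.4 = 6.76056
β = √(1 − 1/γ²) = √(1 − 1/6.76056²) = 0.9890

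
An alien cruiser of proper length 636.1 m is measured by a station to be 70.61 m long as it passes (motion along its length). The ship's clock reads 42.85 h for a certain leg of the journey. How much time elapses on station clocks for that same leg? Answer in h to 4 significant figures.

Length contraction ⇒ γ = L₀/L = 636.1/70.61 = 9.00864
Time dilation: Δt = γτ₀ = 9.00864 × 42.85 h = 386.0 h

Δt ≈ 386.0 h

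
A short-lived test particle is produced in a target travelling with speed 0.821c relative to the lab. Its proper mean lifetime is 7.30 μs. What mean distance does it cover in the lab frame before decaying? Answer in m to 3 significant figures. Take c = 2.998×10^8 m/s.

γ = 1/√(1 − 0.821²) = 1.7515
Dilated lifetime: Δt = γτ₀ = 1.7515 × 7.30 μs = 12.786 μs
d = vΔt = 0.821c × 12.786 μs = 2.4614×10^8 m/s × 1.2786×10^-5 s = 3150 m

d ≈ 3150 m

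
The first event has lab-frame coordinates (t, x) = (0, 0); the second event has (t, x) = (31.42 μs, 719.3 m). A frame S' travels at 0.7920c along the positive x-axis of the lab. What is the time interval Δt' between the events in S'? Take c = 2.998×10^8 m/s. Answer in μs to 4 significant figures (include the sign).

γ = 1/√(1 − 0.7920²) = 1.63795
Δt' = γ(Δt − vΔx/c²) = 1.63795 × (31.42 μs − 0.7920×719.3 m / (2.998×10^8 m/s))
= 1.63795 × (29.5198 μs) = 48.35 μs

Δt' ≈ 48.35 μs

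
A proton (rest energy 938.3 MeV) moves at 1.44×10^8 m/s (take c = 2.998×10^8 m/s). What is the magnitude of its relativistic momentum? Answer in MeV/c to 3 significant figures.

p ≈ 514 MeV/c

β = v/c = 1.44×10^8 / 2.998×10^8 = 0.48032
γ = 1/√(1 − 0.48032²) = 1.1401
p = γβm₀c = 1.1401 × 0.48032 × 938.3 MeV/c = 514 MeV/c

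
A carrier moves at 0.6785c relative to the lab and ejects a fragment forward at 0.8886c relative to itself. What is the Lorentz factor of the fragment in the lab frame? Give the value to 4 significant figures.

γ ≈ 4.757

u_lab = (0.8886 + 0.6785)/(1 + 0.8886×0.6785) = 1.5671/1.602915 = 0.9776563
γ = 1/√(1 − 0.9776563²) = 4.757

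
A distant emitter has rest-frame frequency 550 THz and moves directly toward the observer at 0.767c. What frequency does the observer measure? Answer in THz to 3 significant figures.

Relativistic Doppler: f_obs = f_src √((1+β)/(1−β))
= 550 × √(1.7670/0.23300) = 550 × 2.7539 = 1510 THz

f_obs ≈ 1510 THz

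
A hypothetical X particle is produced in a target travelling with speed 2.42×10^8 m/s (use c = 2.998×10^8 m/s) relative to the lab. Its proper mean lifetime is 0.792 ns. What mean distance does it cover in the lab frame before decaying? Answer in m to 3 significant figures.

d ≈ 0.325 m

β = v/c = 2.42×10^8 / 2.998×10^8 = 0.80720
γ = 1/√(1 − 0.80720²) = 1.6941
Dilated lifetime: Δt = γτ₀ = 1.6941 × 0.792 ns = 1.3418 ns
d = vΔt = 0.80720c × 1.3418 ns = 2.4200×10^8 m/s × 1.3418×10^-9 s = 0.325 m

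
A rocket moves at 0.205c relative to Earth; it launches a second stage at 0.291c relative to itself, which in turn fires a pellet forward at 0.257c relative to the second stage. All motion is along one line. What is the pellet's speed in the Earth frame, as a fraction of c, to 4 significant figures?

Compose boost 2: (0.291 + 0.205)/(1 + 0.291×0.205) = 0.4960/1.05966 = 0.468077
Compose boost 3: (0.257 + 0.468077)/(1 + 0.257×0.468077) = 0.725077/1.12030 = 0.6472

u ≈ 0.6472c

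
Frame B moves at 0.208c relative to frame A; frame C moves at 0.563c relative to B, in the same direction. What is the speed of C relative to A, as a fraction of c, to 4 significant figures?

u ≈ 0.6902c

Compose boost 2: (0.563 + 0.208)/(1 + 0.563×0.208) = 0.7710/1.11710 = 0.6902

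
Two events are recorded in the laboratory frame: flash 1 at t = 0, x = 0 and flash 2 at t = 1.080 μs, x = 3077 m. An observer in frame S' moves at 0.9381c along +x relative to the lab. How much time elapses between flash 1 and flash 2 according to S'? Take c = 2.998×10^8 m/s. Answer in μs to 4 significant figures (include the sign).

Δt' ≈ -24.68 μs

γ = 1/√(1 − 0.9381²) = 2.88713
Δt' = γ(Δt − vΔx/c²) = 2.88713 × (1.080 μs − 0.9381×3077 m / (2.998×10^8 m/s))
= 2.88713 × (-8.54820 μs) = -24.68 μs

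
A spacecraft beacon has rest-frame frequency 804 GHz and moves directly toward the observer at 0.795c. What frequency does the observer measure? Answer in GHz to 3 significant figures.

f_obs ≈ 2380 GHz

Relativistic Doppler: f_obs = f_src √((1+β)/(1−β))
= 804 × √(1.7950/0.20500) = 804 × 2.9591 = 2380 GHz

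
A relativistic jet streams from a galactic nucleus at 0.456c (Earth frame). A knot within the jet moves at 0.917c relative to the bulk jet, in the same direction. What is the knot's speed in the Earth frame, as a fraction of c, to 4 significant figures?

u ≈ 0.9682c

Relativistic velocity addition: u = (u' + v)/(1 + u'v/c²)
= (0.917 + 0.456)/(1 + 0.917×0.456) = 1.373/1.41815 = 0.9682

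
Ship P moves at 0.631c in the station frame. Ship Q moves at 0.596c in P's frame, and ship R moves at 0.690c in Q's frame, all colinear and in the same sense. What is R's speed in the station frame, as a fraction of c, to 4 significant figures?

Compose boost 2: (0.596 + 0.631)/(1 + 0.596×0.631) = 1.227/1.37608 = 0.891666
Compose boost 3: (0.690 + 0.891666)/(1 + 0.690×0.891666) = 1.58167/1.61525 = 0.9792

u ≈ 0.9792c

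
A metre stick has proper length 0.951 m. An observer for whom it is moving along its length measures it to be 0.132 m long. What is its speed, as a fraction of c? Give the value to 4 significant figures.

β ≈ 0.9903

γ = L₀/L = 0.951/0.132 = 7.20455
β = √(1 − 1/γ²) = 0.9903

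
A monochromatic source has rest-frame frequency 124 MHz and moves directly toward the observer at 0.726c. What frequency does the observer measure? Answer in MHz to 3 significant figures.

f_obs ≈ 311 MHz

Relativistic Doppler: f_obs = f_src √((1+β)/(1−β))
= 124 × √(1.7260/0.27400) = 124 × 2.5098 = 311 MHz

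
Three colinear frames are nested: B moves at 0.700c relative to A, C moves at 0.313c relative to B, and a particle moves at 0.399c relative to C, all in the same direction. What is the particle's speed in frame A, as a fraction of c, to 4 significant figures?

Compose boost 2: (0.313 + 0.700)/(1 + 0.313×0.700) = 1.013/1.21910 = 0.830941
Compose boost 3: (0.399 + 0.830941)/(1 + 0.399×0.830941) = 1.22994/1.33155 = 0.9237

u ≈ 0.9237c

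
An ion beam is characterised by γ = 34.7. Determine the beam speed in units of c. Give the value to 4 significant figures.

β ≈ 0.9996

β = √(1 − 1/γ²) = √(1 − 1/34.7²) = √(0.999169) = 0.9996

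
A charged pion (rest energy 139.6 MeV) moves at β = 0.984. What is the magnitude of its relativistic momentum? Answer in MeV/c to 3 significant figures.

p ≈ 771 MeV/c

γ = 1/√(1 − 0.984²) = 5.6127
p = γβm₀c = 5.6127 × 0.984 × 139.6 MeV/c = 771 MeV/c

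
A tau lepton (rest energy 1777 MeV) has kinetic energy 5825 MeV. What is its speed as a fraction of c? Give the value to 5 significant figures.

β ≈ 0.97230

γ = 1 + K/(m₀c²) = 1 + 5825/1777 = 4.277997
β = √(1 − 1/γ²) = 0.97230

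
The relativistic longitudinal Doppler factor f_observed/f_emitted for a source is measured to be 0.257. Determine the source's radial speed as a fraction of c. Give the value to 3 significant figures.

β ≈ 0.876

f_obs/f_src = √((1−β)/(1+β)) = 0.257  ⇒  (1−β)/(1+β) = 0.066049
β = |1 − D²|/(1 + D²) = |1 − 0.066049|/(1 + 0.066049) = 0.876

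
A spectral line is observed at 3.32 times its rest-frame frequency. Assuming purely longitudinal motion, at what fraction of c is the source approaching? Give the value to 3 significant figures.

β ≈ 0.834

f_obs/f_src = √((1+β)/(1−β)) = 3.32  ⇒  (1+β)/(1−β) = 11.022
β = |1 − D²|/(1 + D²) = |1 − 11.022|/(1 + 11.022) = 0.834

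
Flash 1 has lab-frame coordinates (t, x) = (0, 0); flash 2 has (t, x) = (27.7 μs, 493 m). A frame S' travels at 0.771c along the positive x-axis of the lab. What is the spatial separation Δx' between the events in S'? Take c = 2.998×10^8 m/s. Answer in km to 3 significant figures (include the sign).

γ = 1/√(1 − 0.771²) = 1.5703
Δx' = γ(Δx − vΔt) = 1.5703 × (493 m − 0.771×(2.998×10^8 m/s)×27.7×10^-6 s)
= 1.5703 × (-5909.7 m) = -9.28 km

Δx' ≈ -9.28 km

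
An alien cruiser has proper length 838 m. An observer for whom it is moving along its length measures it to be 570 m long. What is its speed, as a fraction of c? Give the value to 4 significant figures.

β ≈ 0.7330

γ = L₀/L = 838/570 = 1.47018
β = √(1 − 1/γ²) = 0.7330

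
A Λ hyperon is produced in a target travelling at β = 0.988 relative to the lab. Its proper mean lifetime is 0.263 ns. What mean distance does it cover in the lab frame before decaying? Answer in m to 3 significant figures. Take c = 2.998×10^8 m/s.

d ≈ 0.504 m

γ = 1/√(1 − 0.988²) = 6.4744
Dilated lifetime: Δt = γτ₀ = 6.4744 × 0.263 ns = 1.7028 ns
d = vΔt = 0.988c × 1.7028 ns = 2.9620×10^8 m/s × 1.7028×10^-9 s = 0.504 m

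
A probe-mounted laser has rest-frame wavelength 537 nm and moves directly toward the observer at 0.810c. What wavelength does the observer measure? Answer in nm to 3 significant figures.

Relativistic Doppler: λ_obs = λ_src √((1−β)/(1+β))
= 537 × √(0.19000/1.8100) = 537 × 0.32399 = 174 nm

λ_obs ≈ 174 nm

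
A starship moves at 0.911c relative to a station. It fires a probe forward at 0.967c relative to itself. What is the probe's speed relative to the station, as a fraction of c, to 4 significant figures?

u ≈ 0.9984c

Relativistic velocity addition: u = (u' + v)/(1 + u'v/c²)
= (0.967 + 0.911)/(1 + 0.967×0.911) = 1.878/1.88094 = 0.9984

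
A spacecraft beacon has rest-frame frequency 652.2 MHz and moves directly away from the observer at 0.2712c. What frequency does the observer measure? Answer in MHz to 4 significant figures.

Relativistic Doppler: f_obs = f_src √((1−β)/(1+β))
= 652.2 × √(0.728800/1.27120) = 652.2 × 0.757177 = 493.8 MHz

f_obs ≈ 493.8 MHz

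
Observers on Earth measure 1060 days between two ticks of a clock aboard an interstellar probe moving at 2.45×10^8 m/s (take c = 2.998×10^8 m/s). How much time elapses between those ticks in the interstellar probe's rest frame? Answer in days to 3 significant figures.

β = v/c = 2.45×10^8 / 2.998×10^8 = 0.81721
γ = 1/√(1 − 0.81721²) = 1.7351
Proper time: τ₀ = Δt/γ = 1060/1.7351 = 611 days

τ₀ ≈ 611 days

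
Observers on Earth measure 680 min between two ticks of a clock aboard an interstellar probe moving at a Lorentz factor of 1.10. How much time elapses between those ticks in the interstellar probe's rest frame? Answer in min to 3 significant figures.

γ = 1.10 (given)
Proper time: τ₀ = Δt/γ = 680/1.10 = 618 min

τ₀ ≈ 618 min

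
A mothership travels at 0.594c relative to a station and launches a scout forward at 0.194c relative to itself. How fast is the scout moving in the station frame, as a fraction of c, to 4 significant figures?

u ≈ 0.7066c

Compose boost 2: (0.194 + 0.594)/(1 + 0.194×0.594) = 0.7880/1.11524 = 0.7066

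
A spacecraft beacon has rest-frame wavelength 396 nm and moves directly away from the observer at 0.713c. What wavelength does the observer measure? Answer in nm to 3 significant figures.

λ_obs ≈ 967 nm

Relativistic Doppler: λ_obs = λ_src √((1+β)/(1−β))
= 396 × √(1.7130/0.28700) = 396 × 2.4431 = 967 nm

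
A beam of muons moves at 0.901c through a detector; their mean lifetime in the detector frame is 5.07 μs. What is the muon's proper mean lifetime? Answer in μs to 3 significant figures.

τ₀ ≈ 2.20 μs

γ = 1/√(1 − 0.901²) = 2.3051
Proper time: τ₀ = Δt/γ = 5.07/2.3051 = 2.20 μs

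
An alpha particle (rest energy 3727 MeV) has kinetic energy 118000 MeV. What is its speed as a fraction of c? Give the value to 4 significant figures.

γ = 1 + K/(m₀c²) = 1 + 118000/3727 = 32.6609
β = √(1 − 1/γ²) = 0.9995

β ≈ 0.9995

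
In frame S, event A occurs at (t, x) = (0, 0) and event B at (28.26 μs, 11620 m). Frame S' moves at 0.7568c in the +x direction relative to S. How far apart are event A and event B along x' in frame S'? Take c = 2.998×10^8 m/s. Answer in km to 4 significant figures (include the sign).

Δx' ≈ 7.968 km

γ = 1/√(1 − 0.7568²) = 1.52988
Δx' = γ(Δx − vΔt) = 1.52988 × (11620 m − 0.7568×(2.998×10^8 m/s)×28.26×10^-6 s)
= 1.52988 × (5208.13 m) = 7.968 km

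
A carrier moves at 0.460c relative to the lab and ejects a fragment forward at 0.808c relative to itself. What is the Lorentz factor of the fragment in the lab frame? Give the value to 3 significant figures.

u_lab = (0.808 + 0.460)/(1 + 0.808×0.460) = 1.268/1.37168 = 0.924414
γ = 1/√(1 − 0.924414²) = 2.62

γ ≈ 2.62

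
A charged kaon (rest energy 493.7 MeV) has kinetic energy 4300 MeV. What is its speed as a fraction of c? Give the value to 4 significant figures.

γ = 1 + K/(m₀c²) = 1 + 4300/493.7 = 9.70974
β = √(1 − 1/γ²) = 0.9947

β ≈ 0.9947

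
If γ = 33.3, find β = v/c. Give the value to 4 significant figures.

β = √(1 − 1/γ²) = √(1 − 1/33.3²) = √(0.999098) = 0.9995

β ≈ 0.9995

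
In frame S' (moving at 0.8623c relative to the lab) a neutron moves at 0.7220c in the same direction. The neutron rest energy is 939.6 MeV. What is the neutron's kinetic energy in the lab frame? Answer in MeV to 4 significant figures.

K ≈ 3412 MeV

u_lab = (0.7220 + 0.8623)/(1 + 0.7220×0.8623) = 0.9764076
γ = 1/√(1 − 0.9764076²) = 4.63101
K = (γ − 1)m₀c² = (4.63101 − 1) × 939.6 = 3.63101 × 939.6 = 3412 MeV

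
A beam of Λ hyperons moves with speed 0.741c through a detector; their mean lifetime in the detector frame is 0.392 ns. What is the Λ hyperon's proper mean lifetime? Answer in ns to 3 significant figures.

γ = 1/√(1 − 0.741²) = 1.4892
Proper time: τ₀ = Δt/γ = 0.392/1.4892 = 0.263 ns

τ₀ ≈ 0.263 ns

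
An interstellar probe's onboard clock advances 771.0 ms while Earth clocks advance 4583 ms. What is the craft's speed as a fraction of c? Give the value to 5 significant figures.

γ = Δt/τ₀ = 4583/771.0 = 5.944228
β = √(1 − 1/γ²) = √(1 − 1/5.944228²) = 0.98575

β ≈ 0.98575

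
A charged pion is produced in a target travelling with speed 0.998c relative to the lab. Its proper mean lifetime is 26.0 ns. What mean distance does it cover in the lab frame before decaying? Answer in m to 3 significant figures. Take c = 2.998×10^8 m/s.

γ = 1/√(1 − 0.998²) = 15.819
Dilated lifetime: Δt = γτ₀ = 15.819 × 26.0 ns = 411.30 ns
d = vΔt = 0.998c × 411.30 ns = 2.9920×10^8 m/s × 4.1130×10^-7 s = 123 m

d ≈ 123 m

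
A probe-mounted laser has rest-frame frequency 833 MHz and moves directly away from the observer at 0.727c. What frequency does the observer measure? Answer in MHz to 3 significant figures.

f_obs ≈ 331 MHz

Relativistic Doppler: f_obs = f_src √((1−β)/(1+β))
= 833 × √(0.27300/1.7270) = 833 × 0.39759 = 331 MHz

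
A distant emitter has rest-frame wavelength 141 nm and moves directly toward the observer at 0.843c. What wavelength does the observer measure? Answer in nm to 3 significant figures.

Relativistic Doppler: λ_obs = λ_src √((1−β)/(1+β))
= 141 × √(0.15700/1.8430) = 141 × 0.29187 = 41.2 nm

λ_obs ≈ 41.2 nm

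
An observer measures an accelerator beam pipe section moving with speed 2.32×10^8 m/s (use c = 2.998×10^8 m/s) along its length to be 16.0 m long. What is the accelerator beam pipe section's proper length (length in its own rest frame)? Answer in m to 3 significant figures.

β = v/c = 2.32×10^8 / 2.998×10^8 = 0.77385
γ = 1/√(1 − 0.77385²) = 1.5789
L₀ = γL = 1.5789 × 16.0 = 25.3 m

L₀ ≈ 25.3 m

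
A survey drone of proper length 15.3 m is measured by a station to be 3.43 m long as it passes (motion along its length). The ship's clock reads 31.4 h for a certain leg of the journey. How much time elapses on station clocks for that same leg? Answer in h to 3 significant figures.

Δt ≈ 140 h

Length contraction ⇒ γ = L₀/L = 15.3/3.43 = 4.4606
Time dilation: Δt = γτ₀ = 4.4606 × 31.4 h = 140 h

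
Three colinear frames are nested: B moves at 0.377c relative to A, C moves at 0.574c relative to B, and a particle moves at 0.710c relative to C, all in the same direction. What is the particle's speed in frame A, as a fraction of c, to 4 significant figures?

Compose boost 2: (0.574 + 0.377)/(1 + 0.574×0.377) = 0.9510/1.21640 = 0.781816
Compose boost 3: (0.710 + 0.781816)/(1 + 0.710×0.781816) = 1.49182/1.55509 = 0.9593

u ≈ 0.9593c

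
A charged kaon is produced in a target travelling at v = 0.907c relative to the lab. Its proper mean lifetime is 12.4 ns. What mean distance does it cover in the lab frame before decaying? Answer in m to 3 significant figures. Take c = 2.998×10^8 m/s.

d ≈ 8.01 m

γ = 1/√(1 − 0.907²) = 2.3746
Dilated lifetime: Δt = γτ₀ = 2.3746 × 12.4 ns = 29.445 ns
d = vΔt = 0.907c × 29.445 ns = 2.7192×10^8 m/s × 2.9445×10^-8 s = 8.01 m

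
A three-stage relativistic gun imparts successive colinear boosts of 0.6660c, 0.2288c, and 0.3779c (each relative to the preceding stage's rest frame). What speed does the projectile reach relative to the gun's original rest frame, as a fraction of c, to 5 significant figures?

Compose boost 2: (0.2288 + 0.6660)/(1 + 0.2288×0.6660) = 0.89480/1.152381 = 0.7764794
Compose boost 3: (0.3779 + 0.7764794)/(1 + 0.3779×0.7764794) = 1.154379/1.293432 = 0.89249

u ≈ 0.89249c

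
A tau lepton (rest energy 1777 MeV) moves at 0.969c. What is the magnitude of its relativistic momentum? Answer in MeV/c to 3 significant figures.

γ = 1/√(1 − 0.969²) = 4.0476
p = γβm₀c = 4.0476 × 0.969 × 1777 MeV/c = 6970 MeV/c

p ≈ 6970 MeV/c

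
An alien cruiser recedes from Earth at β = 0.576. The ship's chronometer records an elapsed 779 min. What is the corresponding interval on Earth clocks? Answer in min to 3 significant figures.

Δt ≈ 953 min

γ = 1/√(1 − 0.576²) = 1.2233
Time dilation: Δt = γτ₀ = 1.2233 × 779 min = 953 min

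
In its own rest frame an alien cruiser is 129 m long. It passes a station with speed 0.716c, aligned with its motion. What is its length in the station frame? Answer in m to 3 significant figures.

γ = 1/√(1 − 0.716²) = 1.4325
Length contraction: L = L₀/γ = 129/1.4325 = 90.1 m

L ≈ 90.1 m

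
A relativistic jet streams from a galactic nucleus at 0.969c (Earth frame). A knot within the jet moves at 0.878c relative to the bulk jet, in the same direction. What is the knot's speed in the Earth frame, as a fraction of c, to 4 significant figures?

u ≈ 0.9980c

Relativistic velocity addition: u = (u' + v)/(1 + u'v/c²)
= (0.878 + 0.969)/(1 + 0.878×0.969) = 1.847/1.85078 = 0.9980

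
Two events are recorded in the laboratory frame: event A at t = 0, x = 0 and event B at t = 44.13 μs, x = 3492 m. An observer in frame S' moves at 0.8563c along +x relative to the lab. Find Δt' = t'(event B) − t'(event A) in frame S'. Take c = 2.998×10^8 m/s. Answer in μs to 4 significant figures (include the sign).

γ = 1/√(1 − 0.8563²) = 1.93619
Δt' = γ(Δt − vΔx/c²) = 1.93619 × (44.13 μs − 0.8563×3492 m / (2.998×10^8 m/s))
= 1.93619 × (34.1560 μs) = 66.13 μs

Δt' ≈ 66.13 μs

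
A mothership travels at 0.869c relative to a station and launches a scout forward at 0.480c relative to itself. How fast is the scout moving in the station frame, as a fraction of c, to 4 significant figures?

Compose boost 2: (0.480 + 0.869)/(1 + 0.480×0.869) = 1.349/1.41712 = 0.9519

u ≈ 0.9519c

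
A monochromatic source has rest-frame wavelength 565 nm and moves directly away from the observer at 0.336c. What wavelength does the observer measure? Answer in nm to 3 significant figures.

λ_obs ≈ 801 nm

Relativistic Doppler: λ_obs = λ_src √((1+β)/(1−β))
= 565 × √(1.3360/0.66400) = 565 × 1.4185 = 801 nm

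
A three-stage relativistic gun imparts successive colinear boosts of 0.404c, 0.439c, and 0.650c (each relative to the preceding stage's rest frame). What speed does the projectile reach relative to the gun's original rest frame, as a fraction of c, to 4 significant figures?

Compose boost 2: (0.439 + 0.404)/(1 + 0.439×0.404) = 0.8430/1.17736 = 0.716011
Compose boost 3: (0.650 + 0.716011)/(1 + 0.650×0.716011) = 1.36601/1.46541 = 0.9322

u ≈ 0.9322c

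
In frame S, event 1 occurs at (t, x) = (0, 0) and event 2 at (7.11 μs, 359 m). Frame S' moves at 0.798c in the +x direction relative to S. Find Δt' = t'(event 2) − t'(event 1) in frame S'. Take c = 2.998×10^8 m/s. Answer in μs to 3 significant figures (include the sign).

γ = 1/√(1 − 0.798²) = 1.6593
Δt' = γ(Δt − vΔx/c²) = 1.6593 × (7.11 μs − 0.798×359 m / (2.998×10^8 m/s))
= 1.6593 × (6.1544 μs) = 10.2 μs

Δt' ≈ 10.2 μs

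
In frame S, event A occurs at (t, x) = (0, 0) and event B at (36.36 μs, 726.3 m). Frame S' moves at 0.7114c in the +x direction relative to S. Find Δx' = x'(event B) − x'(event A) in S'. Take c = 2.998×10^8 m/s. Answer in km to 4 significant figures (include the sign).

γ = 1/√(1 − 0.7114²) = 1.42291
Δx' = γ(Δx − vΔt) = 1.42291 × (726.3 m − 0.7114×(2.998×10^8 m/s)×36.36×10^-6 s)
= 1.42291 × (-7028.48 m) = -10.00 km

Δx' ≈ -10.00 km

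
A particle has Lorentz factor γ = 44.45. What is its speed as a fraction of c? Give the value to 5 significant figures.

β ≈ 0.99975

β = √(1 − 1/γ²) = √(1 − 1/44.45²) = √(0.9994939) = 0.99975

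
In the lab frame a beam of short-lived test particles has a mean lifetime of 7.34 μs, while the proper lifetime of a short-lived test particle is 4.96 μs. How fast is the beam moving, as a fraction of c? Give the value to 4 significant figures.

γ = Δt/τ₀ = 7.34/4.96 = 1.47984
β = √(1 − 1/γ²) = √(1 − 1/1.47984²) = 0.7371

β ≈ 0.7371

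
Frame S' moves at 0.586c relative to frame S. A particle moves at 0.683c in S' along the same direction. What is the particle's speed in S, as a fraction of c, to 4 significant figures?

u ≈ 0.9063c

Relativistic velocity addition: u = (u' + v)/(1 + u'v/c²)
= (0.683 + 0.586)/(1 + 0.683×0.586) = 1.269/1.40024 = 0.9063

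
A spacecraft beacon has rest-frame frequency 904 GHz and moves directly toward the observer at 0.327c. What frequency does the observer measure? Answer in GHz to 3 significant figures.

Relativistic Doppler: f_obs = f_src √((1+β)/(1−β))
= 904 × √(1.3270/0.67300) = 904 × 1.4042 = 1270 GHz

f_obs ≈ 1270 GHz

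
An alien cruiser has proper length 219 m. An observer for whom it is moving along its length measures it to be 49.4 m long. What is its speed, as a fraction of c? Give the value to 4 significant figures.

β ≈ 0.9742

γ = L₀/L = 219/49.4 = 4.43320
β = √(1 − 1/γ²) = 0.9742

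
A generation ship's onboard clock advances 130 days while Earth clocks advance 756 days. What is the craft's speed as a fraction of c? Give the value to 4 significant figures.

β ≈ 0.9851

γ = Δt/τ₀ = 756/130 = 5.81538
β = √(1 − 1/γ²) = √(1 − 1/5.81538²) = 0.9851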